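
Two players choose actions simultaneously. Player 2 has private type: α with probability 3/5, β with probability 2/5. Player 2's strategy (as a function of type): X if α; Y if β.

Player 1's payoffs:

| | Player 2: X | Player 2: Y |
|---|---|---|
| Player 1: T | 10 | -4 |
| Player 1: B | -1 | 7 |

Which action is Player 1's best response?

T

E[T] = 3/5·(10) + 2/5·(-4) = 22/5
E[B] = 3/5·(-1) + 2/5·(7) = 11/5
Best response: T (22/5 is the largest).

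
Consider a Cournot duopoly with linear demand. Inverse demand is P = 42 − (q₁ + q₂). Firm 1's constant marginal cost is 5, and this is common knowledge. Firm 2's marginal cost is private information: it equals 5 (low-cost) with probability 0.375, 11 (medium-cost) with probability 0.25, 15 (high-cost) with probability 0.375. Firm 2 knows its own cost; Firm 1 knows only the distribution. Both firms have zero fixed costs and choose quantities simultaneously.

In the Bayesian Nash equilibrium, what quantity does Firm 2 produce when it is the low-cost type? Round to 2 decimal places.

Each type of Firm 2 best-responds to q₁; Firm 1 best-responds to the expected q₂ over Firm 2's types.
Firm 2 with cost c maximizes (42 − (q₁+q₂) − c)·q₂, giving q₂(c) = (42 − c − q₁)/2.
E[c₂] = 0.375·5 + 0.25·11 + 0.375·15 = 10.25
Firm 1's FOC against E[q₂] yields q₁ = (42 − 2·5 + E[c₂])/3 = (42 − 10 + 10.25)/3 = 14.0833.
q₂(low-cost) = (42 − 5 − 14.0833)/2 = 11.4583.

11.46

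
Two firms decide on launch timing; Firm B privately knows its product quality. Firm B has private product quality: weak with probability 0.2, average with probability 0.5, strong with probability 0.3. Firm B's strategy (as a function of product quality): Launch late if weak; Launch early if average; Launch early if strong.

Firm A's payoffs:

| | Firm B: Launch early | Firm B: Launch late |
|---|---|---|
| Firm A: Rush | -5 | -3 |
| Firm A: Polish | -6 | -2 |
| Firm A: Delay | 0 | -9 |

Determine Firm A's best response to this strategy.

Compute Firm A's expected payoff for each action, taking the expectation over Firm B's type.
E[Rush] = 0.2·(-3) + 0.5·(-5) + 0.3·(-5) = -4.6
E[Polish] = 0.2·(-2) + 0.5·(-6) + 0.3·(-6) = -5.2
E[Delay] = 0.2·(-9) + 0.5·(0) + 0.3·(0) = -1.8
Best response: Delay (-1.8 is the largest).

Delay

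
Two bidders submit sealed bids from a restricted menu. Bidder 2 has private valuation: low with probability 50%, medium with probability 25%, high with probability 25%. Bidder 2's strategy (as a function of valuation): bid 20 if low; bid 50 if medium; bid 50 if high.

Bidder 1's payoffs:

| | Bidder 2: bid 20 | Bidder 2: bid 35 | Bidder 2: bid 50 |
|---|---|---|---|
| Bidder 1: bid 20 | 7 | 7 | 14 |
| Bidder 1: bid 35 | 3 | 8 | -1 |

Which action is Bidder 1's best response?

bid 20

Compute Bidder 1's expected payoff for each action, taking the expectation over Bidder 2's type.
E[bid 20] = 0.5·(7) + 0.25·(14) + 0.25·(14) = 10.5
E[bid 35] = 0.5·(3) + 0.25·(-1) + 0.25·(-1) = 1
Best response: bid 20 (10.5 is the largest).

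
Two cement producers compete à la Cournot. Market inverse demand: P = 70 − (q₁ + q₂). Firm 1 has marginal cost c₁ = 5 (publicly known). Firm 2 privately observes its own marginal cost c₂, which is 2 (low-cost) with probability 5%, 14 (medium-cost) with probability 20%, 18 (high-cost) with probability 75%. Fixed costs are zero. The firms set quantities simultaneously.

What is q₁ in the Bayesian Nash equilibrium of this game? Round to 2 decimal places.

Type-c best response for Firm 2: q₂(c) = (70 − c)/2 − q₁/2.
Firm 1 maximizes expected profit; its first-order condition is 70 − 2q₁ − E[q₂] − 5 = 0.
Substituting E[q₂] and solving: E[c₂] = 16.4, so q₁ = (70 − 2·5 + 16.4)/3 = 25.4667.

25.47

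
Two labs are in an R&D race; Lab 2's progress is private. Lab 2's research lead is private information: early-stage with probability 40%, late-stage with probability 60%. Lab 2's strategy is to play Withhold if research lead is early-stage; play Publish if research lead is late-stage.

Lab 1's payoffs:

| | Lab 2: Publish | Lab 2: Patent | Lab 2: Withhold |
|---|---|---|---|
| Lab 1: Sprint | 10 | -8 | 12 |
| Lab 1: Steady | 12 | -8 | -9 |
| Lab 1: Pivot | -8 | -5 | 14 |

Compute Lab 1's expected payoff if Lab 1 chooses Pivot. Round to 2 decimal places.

Take the expectation over Lab 2's research lead, weighting each type's action by its prior probability.
E[Pivot] = 0.4·14 + 0.6·(-8) = 5.6 + (-4.8) = 0.8

0.80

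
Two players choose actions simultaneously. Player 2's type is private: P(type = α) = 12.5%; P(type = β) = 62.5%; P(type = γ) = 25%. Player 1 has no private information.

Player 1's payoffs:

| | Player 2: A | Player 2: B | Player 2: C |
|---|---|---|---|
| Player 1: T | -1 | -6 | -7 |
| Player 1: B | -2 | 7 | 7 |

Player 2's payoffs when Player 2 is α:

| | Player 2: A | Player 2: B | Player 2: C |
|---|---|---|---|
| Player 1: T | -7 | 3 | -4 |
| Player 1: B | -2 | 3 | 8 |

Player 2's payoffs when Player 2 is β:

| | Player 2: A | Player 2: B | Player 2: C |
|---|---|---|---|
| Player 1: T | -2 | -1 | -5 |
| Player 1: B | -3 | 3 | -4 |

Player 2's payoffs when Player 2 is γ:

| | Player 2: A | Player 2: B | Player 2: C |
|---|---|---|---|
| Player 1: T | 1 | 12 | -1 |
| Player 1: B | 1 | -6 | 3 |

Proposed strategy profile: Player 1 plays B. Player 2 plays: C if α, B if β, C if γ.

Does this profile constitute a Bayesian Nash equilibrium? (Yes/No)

Player 1 plays B: E[B] = 0.125·(7) + 0.625·(7) + 0.25·(7) = 7; E[T] = -6.375. Best-responding. ✓
Player 2 (type α), facing B: A gives -2, B gives 3, C gives 8. Proposed C is best. ✓
Player 2 (type β), facing B: A gives -3, B gives 3, C gives -4. Proposed B is best. ✓
Player 2 (type γ), facing B: A gives 1, B gives -6, C gives 3. Proposed C is best. ✓

Yes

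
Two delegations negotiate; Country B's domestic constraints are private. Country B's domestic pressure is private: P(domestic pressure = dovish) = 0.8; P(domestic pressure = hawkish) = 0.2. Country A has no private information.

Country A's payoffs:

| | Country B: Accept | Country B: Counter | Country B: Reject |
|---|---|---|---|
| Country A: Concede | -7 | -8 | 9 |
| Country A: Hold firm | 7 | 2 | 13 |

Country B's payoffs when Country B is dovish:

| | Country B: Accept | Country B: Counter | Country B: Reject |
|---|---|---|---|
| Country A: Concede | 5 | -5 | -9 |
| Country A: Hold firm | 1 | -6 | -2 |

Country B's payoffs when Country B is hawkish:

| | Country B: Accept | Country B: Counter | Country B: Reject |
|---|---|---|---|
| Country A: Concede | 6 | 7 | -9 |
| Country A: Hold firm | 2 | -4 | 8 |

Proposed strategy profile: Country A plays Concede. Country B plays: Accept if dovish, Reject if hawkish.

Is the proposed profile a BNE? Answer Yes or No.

No

Country A plays Concede: E[Concede] = 0.8·(-7) + 0.2·(9) = -3.8; E[Hold firm] = 8.2. Not best-responding. ✗
Country B (domestic pressure dovish), facing Concede: Accept gives 5, Counter gives -5, Reject gives -9. Proposed Accept is best. ✓
Country B (domestic pressure hawkish), facing Concede: Accept gives 6, Counter gives 7, Reject gives -9. Proposed Reject is not best — profitable deviation exists. ✗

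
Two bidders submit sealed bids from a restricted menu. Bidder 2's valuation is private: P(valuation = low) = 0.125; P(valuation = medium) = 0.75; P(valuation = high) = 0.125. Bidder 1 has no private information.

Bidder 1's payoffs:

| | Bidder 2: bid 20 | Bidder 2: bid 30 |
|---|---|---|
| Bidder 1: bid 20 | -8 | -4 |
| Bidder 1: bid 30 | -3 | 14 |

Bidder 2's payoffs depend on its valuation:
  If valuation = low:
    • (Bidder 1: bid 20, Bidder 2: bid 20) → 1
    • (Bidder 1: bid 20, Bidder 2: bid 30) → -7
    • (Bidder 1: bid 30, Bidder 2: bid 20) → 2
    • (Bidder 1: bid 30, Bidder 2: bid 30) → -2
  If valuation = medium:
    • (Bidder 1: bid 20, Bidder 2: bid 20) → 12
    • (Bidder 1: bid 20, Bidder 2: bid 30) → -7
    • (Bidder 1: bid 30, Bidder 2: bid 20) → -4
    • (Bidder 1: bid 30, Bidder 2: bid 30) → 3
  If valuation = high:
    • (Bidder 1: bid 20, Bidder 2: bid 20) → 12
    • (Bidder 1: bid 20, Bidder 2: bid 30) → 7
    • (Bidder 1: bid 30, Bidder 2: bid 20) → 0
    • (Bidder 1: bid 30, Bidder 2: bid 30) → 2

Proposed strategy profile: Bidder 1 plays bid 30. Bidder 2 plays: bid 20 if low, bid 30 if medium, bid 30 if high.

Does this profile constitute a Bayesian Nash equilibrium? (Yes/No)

Bidder 1 plays bid 30: E[bid 30] = 0.125·(-3) + 0.75·(14) + 0.125·(14) = 11.875; E[bid 20] = -4.5. Best-responding. ✓
Bidder 2 (valuation low), facing bid 30: bid 20 gives 2, bid 30 gives -2. Proposed bid 20 is best. ✓
Bidder 2 (valuation medium), facing bid 30: bid 20 gives -4, bid 30 gives 3. Proposed bid 30 is best. ✓
Bidder 2 (valuation high), facing bid 30: bid 20 gives 0, bid 30 gives 2. Proposed bid 30 is best. ✓

Yes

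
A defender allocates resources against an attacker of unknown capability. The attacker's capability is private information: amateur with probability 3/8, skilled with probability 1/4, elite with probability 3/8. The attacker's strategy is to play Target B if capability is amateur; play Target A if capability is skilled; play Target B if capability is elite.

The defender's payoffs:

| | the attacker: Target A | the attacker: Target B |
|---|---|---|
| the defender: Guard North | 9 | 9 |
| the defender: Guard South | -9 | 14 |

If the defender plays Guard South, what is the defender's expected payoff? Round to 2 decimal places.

Take the expectation over the attacker's capability, weighting each type's action by its prior probability.
E[Guard South] = 3/8·14 + 1/4·(-9) + 3/8·14 = 21/4 + (-9/4) + 21/4 = 33/4

8.25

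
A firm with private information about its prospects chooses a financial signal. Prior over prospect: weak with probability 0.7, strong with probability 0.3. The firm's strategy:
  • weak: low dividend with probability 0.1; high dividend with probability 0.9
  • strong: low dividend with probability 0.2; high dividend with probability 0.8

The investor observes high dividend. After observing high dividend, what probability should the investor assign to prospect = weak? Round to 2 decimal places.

0.72

Apply Bayes' rule using the sender's strategy as the likelihood.
P(high dividend) = 0.7·0.9 + 0.3·0.8 = 0.87
P(weak | high dividend) = (0.7·0.9) / 0.87 = 0.63 / 0.87 = 0.724138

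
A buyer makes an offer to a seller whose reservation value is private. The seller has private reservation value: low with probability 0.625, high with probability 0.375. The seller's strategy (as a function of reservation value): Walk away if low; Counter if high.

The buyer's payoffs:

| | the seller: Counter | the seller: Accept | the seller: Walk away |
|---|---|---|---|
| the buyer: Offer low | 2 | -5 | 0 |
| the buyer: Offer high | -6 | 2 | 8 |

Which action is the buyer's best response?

Offer high

Compute the buyer's expected payoff for each action, taking the expectation over the seller's type.
E[Offer low] = 0.625·(0) + 0.375·(2) = 0.75
E[Offer high] = 0.625·(8) + 0.375·(-6) = 2.75
Best response: Offer high (2.75 is the largest).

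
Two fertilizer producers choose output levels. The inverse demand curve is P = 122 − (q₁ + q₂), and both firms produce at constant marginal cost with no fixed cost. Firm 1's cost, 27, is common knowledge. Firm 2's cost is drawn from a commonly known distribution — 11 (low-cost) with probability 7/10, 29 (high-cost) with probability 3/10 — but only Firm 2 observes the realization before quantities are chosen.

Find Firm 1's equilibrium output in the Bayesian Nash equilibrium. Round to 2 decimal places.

28.13

Firm 2 with cost c maximizes (122 − (q₁+q₂) − c)·q₂, giving q₂(c) = (122 − c − q₁)/2.
E[c₂] = 7/10·11 + 3/10·29 = 16.4
Firm 1's FOC against E[q₂] yields q₁ = (122 − 2·27 + E[c₂])/3 = (122 − 54 + 16.4)/3 = 28.1333.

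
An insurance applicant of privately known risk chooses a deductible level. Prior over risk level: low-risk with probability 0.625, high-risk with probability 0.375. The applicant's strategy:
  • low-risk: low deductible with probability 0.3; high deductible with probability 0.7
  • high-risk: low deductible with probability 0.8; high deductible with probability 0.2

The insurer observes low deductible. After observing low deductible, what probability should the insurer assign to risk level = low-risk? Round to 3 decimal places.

0.385

P(low deductible) = 0.625·0.3 + 0.375·0.8 = 0.4875
P(low-risk | low deductible) = (0.625·0.3) / 0.4875 = 0.1875 / 0.4875 = 0.384615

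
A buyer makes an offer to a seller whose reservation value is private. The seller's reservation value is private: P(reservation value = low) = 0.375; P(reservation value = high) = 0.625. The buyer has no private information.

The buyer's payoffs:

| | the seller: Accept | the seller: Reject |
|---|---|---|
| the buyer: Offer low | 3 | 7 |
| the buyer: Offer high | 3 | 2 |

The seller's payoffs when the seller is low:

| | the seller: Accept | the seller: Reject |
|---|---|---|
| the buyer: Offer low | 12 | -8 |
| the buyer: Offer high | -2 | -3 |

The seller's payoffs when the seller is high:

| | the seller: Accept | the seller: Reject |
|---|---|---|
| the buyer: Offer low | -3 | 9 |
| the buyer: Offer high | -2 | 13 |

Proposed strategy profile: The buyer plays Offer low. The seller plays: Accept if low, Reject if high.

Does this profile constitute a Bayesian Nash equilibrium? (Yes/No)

The buyer plays Offer low: E[Offer low] = 0.375·(3) + 0.625·(7) = 5.5; E[Offer high] = 2.375. Best-responding. ✓
The seller (reservation value low), facing Offer low: Accept gives 12, Reject gives -8. Proposed Accept is best. ✓
The seller (reservation value high), facing Offer low: Accept gives -3, Reject gives 9. Proposed Reject is best. ✓

Yes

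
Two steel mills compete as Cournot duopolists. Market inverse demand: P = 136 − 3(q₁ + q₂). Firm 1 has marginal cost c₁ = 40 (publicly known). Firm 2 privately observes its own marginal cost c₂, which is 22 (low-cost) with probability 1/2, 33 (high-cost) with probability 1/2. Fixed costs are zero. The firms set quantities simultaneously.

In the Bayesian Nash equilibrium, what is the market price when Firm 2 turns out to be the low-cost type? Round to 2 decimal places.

Type-c best response for Firm 2: q₂(c) = (136 − c)/6 − q₁/2.
Firm 1 maximizes expected profit; its first-order condition is 136 − 6q₁ − 3E[q₂] − 40 = 0.
Substituting E[q₂] and solving: E[c₂] = 27.5, so q₁ = (136 − 2·40 + 27.5)/9 = 9.27778.
q₂(low-cost) = 14.3611, so P = 136 − 3·(9.27778 + 14.3611) = 65.0833.

65.08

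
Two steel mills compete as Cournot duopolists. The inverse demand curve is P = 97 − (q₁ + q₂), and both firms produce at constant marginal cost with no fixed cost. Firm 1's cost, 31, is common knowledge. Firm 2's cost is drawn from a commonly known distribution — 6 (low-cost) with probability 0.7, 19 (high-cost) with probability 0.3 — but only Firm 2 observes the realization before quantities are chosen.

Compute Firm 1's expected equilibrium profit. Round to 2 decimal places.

224.00

Type-c best response for Firm 2: q₂(c) = (97 − c)/2 − q₁/2.
Firm 1 maximizes expected profit; its first-order condition is 97 − 2q₁ − E[q₂] − 31 = 0.
Substituting E[q₂] and solving: E[c₂] = 9.9, so q₁ = (97 − 2·31 + 9.9)/3 = 14.9667.
E[P] = 97 − (q₁ + E[q₂]) = 45.9667; Firm 1's expected profit = (E[P] − 31)·q₁ = (45.9667 − 31)·14.9667 = 224.001.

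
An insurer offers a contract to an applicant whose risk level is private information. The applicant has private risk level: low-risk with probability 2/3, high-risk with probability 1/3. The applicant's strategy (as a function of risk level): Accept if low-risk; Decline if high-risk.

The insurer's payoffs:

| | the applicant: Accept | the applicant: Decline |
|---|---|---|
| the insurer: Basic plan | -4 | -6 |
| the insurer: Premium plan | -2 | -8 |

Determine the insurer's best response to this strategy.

E[Basic plan] = 2/3·(-4) + 1/3·(-6) = -14/3
E[Premium plan] = 2/3·(-2) + 1/3·(-8) = -4
Best response: Premium plan (-4 is the largest).

Premium plan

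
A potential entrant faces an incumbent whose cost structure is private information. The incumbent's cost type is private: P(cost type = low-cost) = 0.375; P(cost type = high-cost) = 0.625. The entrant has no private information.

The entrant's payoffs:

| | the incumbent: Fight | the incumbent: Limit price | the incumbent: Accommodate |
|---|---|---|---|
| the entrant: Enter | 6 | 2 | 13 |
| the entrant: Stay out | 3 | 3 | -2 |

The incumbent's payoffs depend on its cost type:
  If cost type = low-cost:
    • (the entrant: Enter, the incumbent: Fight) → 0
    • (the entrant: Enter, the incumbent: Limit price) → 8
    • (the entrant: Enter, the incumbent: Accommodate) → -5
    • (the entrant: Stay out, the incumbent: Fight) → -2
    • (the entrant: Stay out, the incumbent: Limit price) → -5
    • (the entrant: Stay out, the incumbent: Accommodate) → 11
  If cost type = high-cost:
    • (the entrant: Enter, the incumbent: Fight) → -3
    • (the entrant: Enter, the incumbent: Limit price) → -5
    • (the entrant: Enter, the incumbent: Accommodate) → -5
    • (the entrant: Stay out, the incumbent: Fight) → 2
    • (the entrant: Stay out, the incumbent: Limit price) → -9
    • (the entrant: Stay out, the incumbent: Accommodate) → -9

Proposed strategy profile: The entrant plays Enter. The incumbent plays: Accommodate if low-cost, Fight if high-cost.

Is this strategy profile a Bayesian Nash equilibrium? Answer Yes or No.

The entrant plays Enter: E[Enter] = 0.375·(13) + 0.625·(6) = 8.625; E[Stay out] = 1.125. Best-responding. ✓
The incumbent (cost type low-cost), facing Enter: Fight gives 0, Limit price gives 8, Accommodate gives -5. Proposed Accommodate is not best — profitable deviation exists. ✗
The incumbent (cost type high-cost), facing Enter: Fight gives -3, Limit price gives -5, Accommodate gives -5. Proposed Fight is best. ✓

No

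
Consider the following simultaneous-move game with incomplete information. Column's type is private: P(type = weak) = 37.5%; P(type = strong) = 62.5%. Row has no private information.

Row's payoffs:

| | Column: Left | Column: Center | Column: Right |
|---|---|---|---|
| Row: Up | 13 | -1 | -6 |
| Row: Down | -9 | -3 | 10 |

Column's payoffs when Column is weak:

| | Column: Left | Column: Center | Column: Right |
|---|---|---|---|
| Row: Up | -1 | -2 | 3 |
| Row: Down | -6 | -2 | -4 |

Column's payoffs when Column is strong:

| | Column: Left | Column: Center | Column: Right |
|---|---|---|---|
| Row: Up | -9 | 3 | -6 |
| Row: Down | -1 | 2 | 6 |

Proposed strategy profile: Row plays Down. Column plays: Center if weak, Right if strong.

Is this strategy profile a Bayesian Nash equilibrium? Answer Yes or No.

Row plays Down: E[Down] = 0.375·(-3) + 0.625·(10) = 5.125; E[Up] = -4.125. Best-responding. ✓
Column (type weak), facing Down: Left gives -6, Center gives -2, Right gives -4. Proposed Center is best. ✓
Column (type strong), facing Down: Left gives -1, Center gives 2, Right gives 6. Proposed Right is best. ✓

Yes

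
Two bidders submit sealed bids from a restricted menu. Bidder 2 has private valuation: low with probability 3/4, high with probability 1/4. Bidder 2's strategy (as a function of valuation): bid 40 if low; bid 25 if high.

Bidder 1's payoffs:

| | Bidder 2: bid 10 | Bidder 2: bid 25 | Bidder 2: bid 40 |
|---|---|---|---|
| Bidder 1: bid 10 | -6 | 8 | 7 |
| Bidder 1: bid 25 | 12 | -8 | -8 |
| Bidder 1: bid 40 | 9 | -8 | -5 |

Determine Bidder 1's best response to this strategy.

bid 10

E[bid 10] = 3/4·(7) + 1/4·(8) = 29/4
E[bid 25] = 3/4·(-8) + 1/4·(-8) = -8
E[bid 40] = 3/4·(-5) + 1/4·(-8) = -23/4
Best response: bid 10 (29/4 is the largest).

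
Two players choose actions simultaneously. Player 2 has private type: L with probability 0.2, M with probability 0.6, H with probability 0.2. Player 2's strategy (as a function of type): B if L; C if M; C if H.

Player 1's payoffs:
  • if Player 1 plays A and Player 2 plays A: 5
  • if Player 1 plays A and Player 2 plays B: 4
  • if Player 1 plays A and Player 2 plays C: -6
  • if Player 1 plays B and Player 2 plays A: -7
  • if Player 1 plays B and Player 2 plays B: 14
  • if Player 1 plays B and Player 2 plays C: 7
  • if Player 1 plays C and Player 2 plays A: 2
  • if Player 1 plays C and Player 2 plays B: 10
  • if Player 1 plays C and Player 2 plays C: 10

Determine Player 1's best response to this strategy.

C

Compute Player 1's expected payoff for each action, taking the expectation over Player 2's type.
E[A] = 0.2·(4) + 0.6·(-6) + 0.2·(-6) = -4
E[B] = 0.2·(14) + 0.6·(7) + 0.2·(7) = 8.4
E[C] = 0.2·(10) + 0.6·(10) + 0.2·(10) = 10
Best response: C (10 is the largest).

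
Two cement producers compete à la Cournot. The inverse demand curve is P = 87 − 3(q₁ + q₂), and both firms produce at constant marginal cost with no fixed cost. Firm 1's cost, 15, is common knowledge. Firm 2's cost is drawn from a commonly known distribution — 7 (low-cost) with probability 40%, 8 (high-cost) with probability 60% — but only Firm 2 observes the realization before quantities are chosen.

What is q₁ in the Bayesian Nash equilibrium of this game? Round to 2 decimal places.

7.18

Type-c best response for Firm 2: q₂(c) = (87 − c)/6 − q₁/2.
Firm 1 maximizes expected profit; its first-order condition is 87 − 6q₁ − 3E[q₂] − 15 = 0.
Substituting E[q₂] and solving: E[c₂] = 7.6, so q₁ = (87 − 2·15 + 7.6)/9 = 7.17778.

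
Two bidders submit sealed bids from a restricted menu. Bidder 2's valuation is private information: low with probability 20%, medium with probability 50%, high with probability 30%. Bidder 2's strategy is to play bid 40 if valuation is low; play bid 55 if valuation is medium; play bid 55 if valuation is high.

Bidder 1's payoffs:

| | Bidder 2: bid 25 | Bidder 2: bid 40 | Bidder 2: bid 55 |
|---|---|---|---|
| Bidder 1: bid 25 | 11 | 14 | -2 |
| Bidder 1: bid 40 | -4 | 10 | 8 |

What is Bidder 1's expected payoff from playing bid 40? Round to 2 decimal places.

8.40

E[bid 40] = 0.2·10 + 0.5·8 + 0.3·8 = 2 + 4 + 2.4 = 8.4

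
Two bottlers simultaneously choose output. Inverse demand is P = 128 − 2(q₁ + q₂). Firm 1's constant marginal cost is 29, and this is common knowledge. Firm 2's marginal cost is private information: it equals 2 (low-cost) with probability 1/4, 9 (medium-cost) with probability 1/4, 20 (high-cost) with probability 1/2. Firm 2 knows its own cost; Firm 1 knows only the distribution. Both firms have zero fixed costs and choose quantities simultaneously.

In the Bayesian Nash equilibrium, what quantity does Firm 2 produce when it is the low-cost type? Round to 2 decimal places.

24.60

Type-c best response for Firm 2: q₂(c) = (128 − c)/4 − q₁/2.
Firm 1 maximizes expected profit; its first-order condition is 128 − 4q₁ − 2E[q₂] − 29 = 0.
Substituting E[q₂] and solving: E[c₂] = 12.75, so q₁ = (128 − 2·29 + 12.75)/6 = 13.7917.
q₂(low-cost) = (128 − 2 − 2·13.7917)/4 = 24.6042.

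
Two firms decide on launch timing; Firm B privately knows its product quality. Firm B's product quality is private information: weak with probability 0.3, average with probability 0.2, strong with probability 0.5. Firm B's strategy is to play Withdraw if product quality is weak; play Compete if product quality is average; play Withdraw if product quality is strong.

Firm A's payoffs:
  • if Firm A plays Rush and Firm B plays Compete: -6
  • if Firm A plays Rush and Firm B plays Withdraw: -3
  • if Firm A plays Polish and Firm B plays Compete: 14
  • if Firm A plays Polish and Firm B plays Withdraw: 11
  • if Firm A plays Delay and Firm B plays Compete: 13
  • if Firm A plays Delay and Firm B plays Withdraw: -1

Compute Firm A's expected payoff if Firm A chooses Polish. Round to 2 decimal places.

11.60

E[Polish] = 0.3·11 + 0.2·14 + 0.5·11 = 3.3 + 2.8 + 5.5 = 11.6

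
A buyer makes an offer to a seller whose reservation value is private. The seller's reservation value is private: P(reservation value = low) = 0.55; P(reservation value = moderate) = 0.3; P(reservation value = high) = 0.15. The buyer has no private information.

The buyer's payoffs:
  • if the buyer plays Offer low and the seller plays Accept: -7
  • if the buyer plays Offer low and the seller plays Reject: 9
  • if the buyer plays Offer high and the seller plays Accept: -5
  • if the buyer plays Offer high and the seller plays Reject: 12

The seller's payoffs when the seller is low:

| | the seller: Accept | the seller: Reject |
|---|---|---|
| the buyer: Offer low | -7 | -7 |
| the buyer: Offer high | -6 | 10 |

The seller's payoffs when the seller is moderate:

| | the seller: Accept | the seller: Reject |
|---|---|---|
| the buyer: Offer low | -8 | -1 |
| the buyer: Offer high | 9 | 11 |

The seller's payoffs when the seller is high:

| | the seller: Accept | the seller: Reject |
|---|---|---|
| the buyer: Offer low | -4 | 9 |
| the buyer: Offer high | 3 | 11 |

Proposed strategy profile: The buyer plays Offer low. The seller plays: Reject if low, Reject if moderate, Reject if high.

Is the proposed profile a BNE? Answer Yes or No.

No

The buyer plays Offer low: E[Offer low] = 0.55·(9) + 0.3·(9) + 0.15·(9) = 9; E[Offer high] = 12. Not best-responding. ✗
The seller (reservation value low), facing Offer low: Accept gives -7, Reject gives -7. Proposed Reject is best. ✓
The seller (reservation value moderate), facing Offer low: Accept gives -8, Reject gives -1. Proposed Reject is best. ✓
The seller (reservation value high), facing Offer low: Accept gives -4, Reject gives 9. Proposed Reject is best. ✓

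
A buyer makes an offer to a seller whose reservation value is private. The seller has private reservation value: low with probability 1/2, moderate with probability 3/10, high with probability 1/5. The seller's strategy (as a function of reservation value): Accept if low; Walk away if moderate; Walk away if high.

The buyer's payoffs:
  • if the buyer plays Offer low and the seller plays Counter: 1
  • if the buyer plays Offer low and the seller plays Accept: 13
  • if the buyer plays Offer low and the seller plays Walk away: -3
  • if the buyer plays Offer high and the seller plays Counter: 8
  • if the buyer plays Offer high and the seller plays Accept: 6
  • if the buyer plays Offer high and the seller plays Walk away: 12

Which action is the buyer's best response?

E[Offer low] = 1/2·(13) + 3/10·(-3) + 1/5·(-3) = 5
E[Offer high] = 1/2·(6) + 3/10·(12) + 1/5·(12) = 9
Best response: Offer high (9 is the largest).

Offer high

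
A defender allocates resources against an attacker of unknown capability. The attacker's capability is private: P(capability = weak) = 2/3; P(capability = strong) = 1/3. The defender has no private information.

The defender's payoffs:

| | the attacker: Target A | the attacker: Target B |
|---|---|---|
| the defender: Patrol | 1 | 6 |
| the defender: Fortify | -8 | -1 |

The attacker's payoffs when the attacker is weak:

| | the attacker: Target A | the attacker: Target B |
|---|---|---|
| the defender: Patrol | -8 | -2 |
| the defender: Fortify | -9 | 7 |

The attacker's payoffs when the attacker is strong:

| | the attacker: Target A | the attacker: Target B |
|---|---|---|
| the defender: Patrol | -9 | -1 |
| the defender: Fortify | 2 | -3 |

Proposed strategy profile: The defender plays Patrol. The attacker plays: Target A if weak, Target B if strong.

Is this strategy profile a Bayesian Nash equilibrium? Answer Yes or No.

The defender plays Patrol: E[Patrol] = 2/3·(1) + 1/3·(6) = 8/3; E[Fortify] = -17/3. Best-responding. ✓
The attacker (capability weak), facing Patrol: Target A gives -8, Target B gives -2. Proposed Target A is not best — profitable deviation exists. ✗
The attacker (capability strong), facing Patrol: Target A gives -9, Target B gives -1. Proposed Target B is best. ✓

No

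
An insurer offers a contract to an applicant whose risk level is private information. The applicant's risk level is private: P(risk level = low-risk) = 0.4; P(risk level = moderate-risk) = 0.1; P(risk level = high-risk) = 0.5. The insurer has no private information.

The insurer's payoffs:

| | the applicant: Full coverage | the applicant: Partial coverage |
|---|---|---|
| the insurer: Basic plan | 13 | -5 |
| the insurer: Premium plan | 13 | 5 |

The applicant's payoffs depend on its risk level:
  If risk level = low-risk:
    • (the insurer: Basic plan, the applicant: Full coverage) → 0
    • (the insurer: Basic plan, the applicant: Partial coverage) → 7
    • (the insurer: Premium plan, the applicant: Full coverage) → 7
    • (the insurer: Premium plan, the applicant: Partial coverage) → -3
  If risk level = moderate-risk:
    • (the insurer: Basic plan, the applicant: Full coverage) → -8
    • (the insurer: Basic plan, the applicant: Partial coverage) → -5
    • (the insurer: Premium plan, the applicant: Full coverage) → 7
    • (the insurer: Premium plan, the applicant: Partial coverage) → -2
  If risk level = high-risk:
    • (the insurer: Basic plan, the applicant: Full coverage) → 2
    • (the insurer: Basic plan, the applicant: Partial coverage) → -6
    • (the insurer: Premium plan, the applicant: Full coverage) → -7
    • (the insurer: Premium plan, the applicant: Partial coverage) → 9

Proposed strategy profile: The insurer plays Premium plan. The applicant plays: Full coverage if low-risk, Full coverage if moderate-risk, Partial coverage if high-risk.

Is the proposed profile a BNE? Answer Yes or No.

The insurer plays Premium plan: E[Premium plan] = 0.4·(13) + 0.1·(13) + 0.5·(5) = 9; E[Basic plan] = 4. Best-responding. ✓
The applicant (risk level low-risk), facing Premium plan: Full coverage gives 7, Partial coverage gives -3. Proposed Full coverage is best. ✓
The applicant (risk level moderate-risk), facing Premium plan: Full coverage gives 7, Partial coverage gives -2. Proposed Full coverage is best. ✓
The applicant (risk level high-risk), facing Premium plan: Full coverage gives -7, Partial coverage gives 9. Proposed Partial coverage is best. ✓

Yes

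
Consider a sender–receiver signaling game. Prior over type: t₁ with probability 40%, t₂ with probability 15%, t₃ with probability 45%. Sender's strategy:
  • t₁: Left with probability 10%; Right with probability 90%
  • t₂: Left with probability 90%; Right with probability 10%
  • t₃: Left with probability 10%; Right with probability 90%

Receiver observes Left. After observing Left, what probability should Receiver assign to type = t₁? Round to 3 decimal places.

Apply Bayes' rule using the sender's strategy as the likelihood.
P(Left) = 0.4·0.1 + 0.15·0.9 + 0.45·0.1 = 0.22
P(t₁ | Left) = (0.4·0.1) / 0.22 = 0.04 / 0.22 = 0.181818

0.182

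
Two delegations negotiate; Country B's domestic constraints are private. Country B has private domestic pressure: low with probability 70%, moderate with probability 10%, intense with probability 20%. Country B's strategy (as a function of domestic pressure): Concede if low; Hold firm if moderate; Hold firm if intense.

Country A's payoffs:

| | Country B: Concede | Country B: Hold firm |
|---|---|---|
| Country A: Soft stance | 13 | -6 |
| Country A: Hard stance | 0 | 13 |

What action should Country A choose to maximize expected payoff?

Soft stance

Compute Country A's expected payoff for each action, taking the expectation over Country B's type.
E[Soft stance] = 0.7·(13) + 0.1·(-6) + 0.2·(-6) = 7.3
E[Hard stance] = 0.7·(0) + 0.1·(13) + 0.2·(13) = 3.9
Best response: Soft stance (7.3 is the largest).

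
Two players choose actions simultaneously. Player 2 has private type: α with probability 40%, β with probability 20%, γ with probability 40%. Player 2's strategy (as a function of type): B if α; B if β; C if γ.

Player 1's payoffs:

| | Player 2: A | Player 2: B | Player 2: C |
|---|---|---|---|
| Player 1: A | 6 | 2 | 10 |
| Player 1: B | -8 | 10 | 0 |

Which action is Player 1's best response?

Compute Player 1's expected payoff for each action, taking the expectation over Player 2's type.
E[A] = 0.4·(2) + 0.2·(2) + 0.4·(10) = 5.2
E[B] = 0.4·(10) + 0.2·(10) + 0.4·(0) = 6
Best response: B (6 is the largest).

B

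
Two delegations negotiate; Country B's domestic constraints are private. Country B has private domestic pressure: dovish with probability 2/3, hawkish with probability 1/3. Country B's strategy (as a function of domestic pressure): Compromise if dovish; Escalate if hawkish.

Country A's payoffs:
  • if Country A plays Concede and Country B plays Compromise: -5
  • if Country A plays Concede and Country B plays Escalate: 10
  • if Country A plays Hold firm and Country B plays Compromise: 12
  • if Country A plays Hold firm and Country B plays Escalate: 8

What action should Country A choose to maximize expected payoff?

Hold firm

Compute Country A's expected payoff for each action, taking the expectation over Country B's type.
E[Concede] = 2/3·(-5) + 1/3·(10) = 0
E[Hold firm] = 2/3·(12) + 1/3·(8) = 32/3
Best response: Hold firm (32/3 is the largest).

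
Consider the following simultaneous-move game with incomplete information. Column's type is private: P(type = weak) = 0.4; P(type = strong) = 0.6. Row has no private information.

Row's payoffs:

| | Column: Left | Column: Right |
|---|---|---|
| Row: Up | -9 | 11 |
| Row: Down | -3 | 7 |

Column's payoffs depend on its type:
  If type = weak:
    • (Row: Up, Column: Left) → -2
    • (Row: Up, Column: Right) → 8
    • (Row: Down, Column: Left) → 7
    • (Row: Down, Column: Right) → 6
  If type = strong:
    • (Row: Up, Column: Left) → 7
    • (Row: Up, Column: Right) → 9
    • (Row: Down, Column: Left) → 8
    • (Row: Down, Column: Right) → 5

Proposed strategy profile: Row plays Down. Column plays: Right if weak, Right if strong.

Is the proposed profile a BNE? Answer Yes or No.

A profile is a BNE iff every type of every player is best-responding given beliefs about the other side.
Row plays Down: E[Down] = 0.4·(7) + 0.6·(7) = 7; E[Up] = 11. Not best-responding. ✗
Column (type weak), facing Down: Left gives 7, Right gives 6. Proposed Right is not best — profitable deviation exists. ✗
Column (type strong), facing Down: Left gives 8, Right gives 5. Proposed Right is not best — profitable deviation exists. ✗

No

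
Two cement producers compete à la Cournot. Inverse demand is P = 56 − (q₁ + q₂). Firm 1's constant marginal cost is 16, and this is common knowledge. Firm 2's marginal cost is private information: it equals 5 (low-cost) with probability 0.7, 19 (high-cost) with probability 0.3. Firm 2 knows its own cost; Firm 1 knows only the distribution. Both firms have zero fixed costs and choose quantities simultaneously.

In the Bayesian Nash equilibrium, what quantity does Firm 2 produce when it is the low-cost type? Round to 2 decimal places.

19.97

Firm 2 with cost c maximizes (56 − (q₁+q₂) − c)·q₂, giving q₂(c) = (56 − c − q₁)/2.
E[c₂] = 0.7·5 + 0.3·19 = 9.2
Firm 1's FOC against E[q₂] yields q₁ = (56 − 2·16 + E[c₂])/3 = (56 − 32 + 9.2)/3 = 11.0667.
q₂(low-cost) = (56 − 5 − 11.0667)/2 = 19.9667.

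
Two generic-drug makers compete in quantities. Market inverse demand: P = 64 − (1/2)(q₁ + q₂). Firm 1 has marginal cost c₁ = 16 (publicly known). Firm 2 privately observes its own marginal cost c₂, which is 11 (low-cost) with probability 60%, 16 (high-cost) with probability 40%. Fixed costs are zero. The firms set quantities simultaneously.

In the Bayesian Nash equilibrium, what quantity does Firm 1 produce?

Type-c best response for Firm 2: q₂(c) = (64 − c) − q₁/2.
Firm 1 maximizes expected profit; its first-order condition is 64 − q₁ − (1/2)E[q₂] − 16 = 0.
Substituting E[q₂] and solving: E[c₂] = 13, so q₁ = (64 − 2·16 + 13)/(3/2) = 30.

30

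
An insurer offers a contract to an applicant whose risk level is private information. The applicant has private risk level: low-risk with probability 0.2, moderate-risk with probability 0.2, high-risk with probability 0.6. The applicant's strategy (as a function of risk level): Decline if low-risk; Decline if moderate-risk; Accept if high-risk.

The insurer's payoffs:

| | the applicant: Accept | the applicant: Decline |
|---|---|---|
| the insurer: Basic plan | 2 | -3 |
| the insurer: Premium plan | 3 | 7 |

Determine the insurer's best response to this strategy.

Premium plan

E[Basic plan] = 0.2·(-3) + 0.2·(-3) + 0.6·(2) = 0
E[Premium plan] = 0.2·(7) + 0.2·(7) + 0.6·(3) = 4.6
Best response: Premium plan (4.6 is the largest).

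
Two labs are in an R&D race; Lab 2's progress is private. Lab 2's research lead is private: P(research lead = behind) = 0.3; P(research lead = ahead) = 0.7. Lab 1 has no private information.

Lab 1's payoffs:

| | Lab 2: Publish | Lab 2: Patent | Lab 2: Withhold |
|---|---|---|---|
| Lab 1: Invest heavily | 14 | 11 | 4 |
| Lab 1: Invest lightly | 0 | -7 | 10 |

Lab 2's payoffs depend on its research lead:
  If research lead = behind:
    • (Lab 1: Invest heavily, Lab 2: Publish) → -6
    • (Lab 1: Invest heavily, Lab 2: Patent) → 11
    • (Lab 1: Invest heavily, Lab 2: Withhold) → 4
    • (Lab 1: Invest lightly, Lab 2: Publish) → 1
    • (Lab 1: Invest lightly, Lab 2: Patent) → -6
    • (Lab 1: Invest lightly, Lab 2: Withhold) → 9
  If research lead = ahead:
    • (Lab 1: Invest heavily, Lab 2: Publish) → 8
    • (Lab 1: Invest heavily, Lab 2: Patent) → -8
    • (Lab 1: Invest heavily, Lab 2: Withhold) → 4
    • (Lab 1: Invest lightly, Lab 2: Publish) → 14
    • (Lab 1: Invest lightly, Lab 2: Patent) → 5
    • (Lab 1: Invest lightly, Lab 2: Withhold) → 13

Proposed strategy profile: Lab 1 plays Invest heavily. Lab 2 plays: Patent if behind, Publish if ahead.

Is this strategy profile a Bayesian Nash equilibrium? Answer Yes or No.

Lab 1 plays Invest heavily: E[Invest heavily] = 0.3·(11) + 0.7·(14) = 13.1; E[Invest lightly] = -2.1. Best-responding. ✓
Lab 2 (research lead behind), facing Invest heavily: Publish gives -6, Patent gives 11, Withhold gives 4. Proposed Patent is best. ✓
Lab 2 (research lead ahead), facing Invest heavily: Publish gives 8, Patent gives -8, Withhold gives 4. Proposed Publish is best. ✓

Yes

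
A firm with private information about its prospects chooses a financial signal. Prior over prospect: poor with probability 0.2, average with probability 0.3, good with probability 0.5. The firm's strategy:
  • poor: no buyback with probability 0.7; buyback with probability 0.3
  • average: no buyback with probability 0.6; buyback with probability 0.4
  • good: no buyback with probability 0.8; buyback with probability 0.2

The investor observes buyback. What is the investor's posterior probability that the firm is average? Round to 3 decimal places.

P(buyback) = 0.2·0.3 + 0.3·0.4 + 0.5·0.2 = 0.28
P(average | buyback) = (0.3·0.4) / 0.28 = 0.12 / 0.28 = 0.428571

0.429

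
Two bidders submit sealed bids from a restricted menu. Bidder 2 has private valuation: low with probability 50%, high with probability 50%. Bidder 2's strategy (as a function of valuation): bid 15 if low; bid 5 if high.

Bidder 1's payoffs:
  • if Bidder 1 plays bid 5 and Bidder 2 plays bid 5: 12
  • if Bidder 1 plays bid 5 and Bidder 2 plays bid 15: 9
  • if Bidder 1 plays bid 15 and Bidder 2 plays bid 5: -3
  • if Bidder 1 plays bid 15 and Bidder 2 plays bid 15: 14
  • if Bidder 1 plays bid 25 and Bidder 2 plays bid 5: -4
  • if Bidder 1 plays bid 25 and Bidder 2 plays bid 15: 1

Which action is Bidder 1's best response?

Compute Bidder 1's expected payoff for each action, taking the expectation over Bidder 2's type.
E[bid 5] = 0.5·(9) + 0.5·(12) = 10.5
E[bid 15] = 0.5·(14) + 0.5·(-3) = 5.5
E[bid 25] = 0.5·(1) + 0.5·(-4) = -1.5
Best response: bid 5 (10.5 is the largest).

bid 5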